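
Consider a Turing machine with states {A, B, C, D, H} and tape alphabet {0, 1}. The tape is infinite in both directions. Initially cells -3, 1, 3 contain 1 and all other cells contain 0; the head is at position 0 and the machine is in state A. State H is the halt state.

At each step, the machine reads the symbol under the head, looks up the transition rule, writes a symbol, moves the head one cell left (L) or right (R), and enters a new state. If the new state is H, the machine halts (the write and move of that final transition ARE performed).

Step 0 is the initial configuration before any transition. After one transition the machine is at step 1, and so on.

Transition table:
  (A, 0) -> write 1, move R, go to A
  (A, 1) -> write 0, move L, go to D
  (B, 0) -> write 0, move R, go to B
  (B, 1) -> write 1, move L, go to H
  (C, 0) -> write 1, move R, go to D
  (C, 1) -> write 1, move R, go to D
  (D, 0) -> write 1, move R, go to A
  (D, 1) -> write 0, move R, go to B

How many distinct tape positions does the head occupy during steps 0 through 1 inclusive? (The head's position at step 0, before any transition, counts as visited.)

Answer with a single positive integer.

Answer: 2

Derivation:
Step 1: in state A at pos 0, read 0 -> (A,0)->write 1,move R,goto A. Now: state=A, head=1, tape[-4..4]=010011010 (head:      ^)
Head positions at steps 0..1: starting at 0, distinct positions visited = {0, 1} -> 2 position(s)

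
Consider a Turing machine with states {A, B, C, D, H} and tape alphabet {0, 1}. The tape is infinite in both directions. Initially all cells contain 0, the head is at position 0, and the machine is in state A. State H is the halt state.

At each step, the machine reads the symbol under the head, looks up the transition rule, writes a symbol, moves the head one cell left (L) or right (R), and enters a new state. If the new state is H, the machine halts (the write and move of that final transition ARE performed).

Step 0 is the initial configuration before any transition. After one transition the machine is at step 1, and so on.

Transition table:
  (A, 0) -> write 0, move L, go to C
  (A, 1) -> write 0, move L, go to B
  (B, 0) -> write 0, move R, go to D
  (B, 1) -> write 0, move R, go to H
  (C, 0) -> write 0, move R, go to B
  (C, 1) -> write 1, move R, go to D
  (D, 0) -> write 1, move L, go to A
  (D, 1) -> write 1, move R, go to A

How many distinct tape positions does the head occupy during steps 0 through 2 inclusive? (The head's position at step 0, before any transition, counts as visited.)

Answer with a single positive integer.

Step 1: in state A at pos 0, read 0 -> (A,0)->write 0,move L,goto C. Now: state=C, head=-1, tape[-2..1]=0000 (head:  ^)
Step 2: in state C at pos -1, read 0 -> (C,0)->write 0,move R,goto B. Now: state=B, head=0, tape[-2..1]=0000 (head:   ^)
Head positions at steps 0..2: starting at 0, distinct positions visited = {-1, 0} -> 2 position(s)

Answer: 2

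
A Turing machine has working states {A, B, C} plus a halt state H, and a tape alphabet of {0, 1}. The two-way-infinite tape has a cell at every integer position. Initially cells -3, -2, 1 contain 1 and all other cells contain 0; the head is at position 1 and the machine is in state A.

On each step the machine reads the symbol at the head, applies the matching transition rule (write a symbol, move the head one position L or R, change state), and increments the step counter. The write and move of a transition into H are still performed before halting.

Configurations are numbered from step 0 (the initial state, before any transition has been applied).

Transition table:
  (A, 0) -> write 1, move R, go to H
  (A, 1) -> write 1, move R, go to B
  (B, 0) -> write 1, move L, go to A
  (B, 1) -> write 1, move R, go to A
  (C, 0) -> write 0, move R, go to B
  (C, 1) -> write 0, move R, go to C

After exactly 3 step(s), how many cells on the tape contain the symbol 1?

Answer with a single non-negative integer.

Step 1: in state A at pos 1, read 1 -> (A,1)->write 1,move R,goto B. Now: state=B, head=2, tape[-4..3]=01100100 (head:       ^)
Step 2: in state B at pos 2, read 0 -> (B,0)->write 1,move L,goto A. Now: state=A, head=1, tape[-4..3]=01100110 (head:      ^)
Step 3: in state A at pos 1, read 1 -> (A,1)->write 1,move R,goto B. Now: state=B, head=2, tape[-4..3]=01100110 (head:       ^)
Cells containing 1 after step 3: {-3, -2, 1, 2} -> 4 cell(s)

Answer: 4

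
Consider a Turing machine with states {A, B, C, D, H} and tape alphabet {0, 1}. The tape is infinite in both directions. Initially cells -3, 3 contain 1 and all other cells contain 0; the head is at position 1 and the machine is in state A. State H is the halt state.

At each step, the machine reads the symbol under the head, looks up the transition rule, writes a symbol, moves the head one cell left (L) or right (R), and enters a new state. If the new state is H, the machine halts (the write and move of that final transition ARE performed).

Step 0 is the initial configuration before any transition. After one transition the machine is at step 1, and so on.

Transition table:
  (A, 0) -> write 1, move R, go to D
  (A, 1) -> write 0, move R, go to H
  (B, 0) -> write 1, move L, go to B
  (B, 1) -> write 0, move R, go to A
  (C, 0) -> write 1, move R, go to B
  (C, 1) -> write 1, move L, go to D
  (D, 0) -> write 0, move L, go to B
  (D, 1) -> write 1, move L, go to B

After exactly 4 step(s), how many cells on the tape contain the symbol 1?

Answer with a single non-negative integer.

Answer: 3

Derivation:
Step 1: in state A at pos 1, read 0 -> (A,0)->write 1,move R,goto D. Now: state=D, head=2, tape[-4..4]=010001010 (head:       ^)
Step 2: in state D at pos 2, read 0 -> (D,0)->write 0,move L,goto B. Now: state=B, head=1, tape[-4..4]=010001010 (head:      ^)
Step 3: in state B at pos 1, read 1 -> (B,1)->write 0,move R,goto A. Now: state=A, head=2, tape[-4..4]=010000010 (head:       ^)
Step 4: in state A at pos 2, read 0 -> (A,0)->write 1,move R,goto D. Now: state=D, head=3, tape[-4..4]=010000110 (head:        ^)
Cells containing 1 after step 4: {-3, 2, 3} -> 3 cell(s)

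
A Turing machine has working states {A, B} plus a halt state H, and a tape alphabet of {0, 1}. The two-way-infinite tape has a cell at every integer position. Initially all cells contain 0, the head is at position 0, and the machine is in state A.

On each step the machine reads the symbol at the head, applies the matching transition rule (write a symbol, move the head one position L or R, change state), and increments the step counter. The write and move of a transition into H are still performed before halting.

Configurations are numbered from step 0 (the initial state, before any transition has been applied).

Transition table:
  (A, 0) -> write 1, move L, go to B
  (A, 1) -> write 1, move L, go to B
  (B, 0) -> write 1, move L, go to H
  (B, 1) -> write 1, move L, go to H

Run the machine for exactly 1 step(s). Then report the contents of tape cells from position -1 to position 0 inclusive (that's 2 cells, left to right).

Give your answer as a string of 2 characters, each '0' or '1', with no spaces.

Step 1: in state A at pos 0, read 0 -> (A,0)->write 1,move L,goto B. Now: state=B, head=-1, tape[-2..1]=0010 (head:  ^)

Answer: 01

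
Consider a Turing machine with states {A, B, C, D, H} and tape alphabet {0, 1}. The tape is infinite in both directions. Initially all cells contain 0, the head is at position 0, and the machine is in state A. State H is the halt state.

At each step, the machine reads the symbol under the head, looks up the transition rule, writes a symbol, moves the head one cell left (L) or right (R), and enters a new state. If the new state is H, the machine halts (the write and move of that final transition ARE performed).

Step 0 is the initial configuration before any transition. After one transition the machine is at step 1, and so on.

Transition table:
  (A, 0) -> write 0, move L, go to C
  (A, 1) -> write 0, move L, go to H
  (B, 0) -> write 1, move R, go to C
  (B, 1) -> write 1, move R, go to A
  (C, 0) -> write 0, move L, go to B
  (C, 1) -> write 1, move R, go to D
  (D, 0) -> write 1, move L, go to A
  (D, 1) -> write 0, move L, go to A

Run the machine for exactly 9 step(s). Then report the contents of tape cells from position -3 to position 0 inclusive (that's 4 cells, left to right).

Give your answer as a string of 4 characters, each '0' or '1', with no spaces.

Step 1: in state A at pos 0, read 0 -> (A,0)->write 0,move L,goto C. Now: state=C, head=-1, tape[-2..1]=0000 (head:  ^)
Step 2: in state C at pos -1, read 0 -> (C,0)->write 0,move L,goto B. Now: state=B, head=-2, tape[-3..1]=00000 (head:  ^)
Step 3: in state B at pos -2, read 0 -> (B,0)->write 1,move R,goto C. Now: state=C, head=-1, tape[-3..1]=01000 (head:   ^)
Step 4: in state C at pos -1, read 0 -> (C,0)->write 0,move L,goto B. Now: state=B, head=-2, tape[-3..1]=01000 (head:  ^)
Step 5: in state B at pos -2, read 1 -> (B,1)->write 1,move R,goto A. Now: state=A, head=-1, tape[-3..1]=01000 (head:   ^)
Step 6: in state A at pos -1, read 0 -> (A,0)->write 0,move L,goto C. Now: state=C, head=-2, tape[-3..1]=01000 (head:  ^)
Step 7: in state C at pos -2, read 1 -> (C,1)->write 1,move R,goto D. Now: state=D, head=-1, tape[-3..1]=01000 (head:   ^)
Step 8: in state D at pos -1, read 0 -> (D,0)->write 1,move L,goto A. Now: state=A, head=-2, tape[-3..1]=01100 (head:  ^)
Step 9: in state A at pos -2, read 1 -> (A,1)->write 0,move L,goto H. Now: state=H, head=-3, tape[-4..1]=000100 (head:  ^)

Answer: 0010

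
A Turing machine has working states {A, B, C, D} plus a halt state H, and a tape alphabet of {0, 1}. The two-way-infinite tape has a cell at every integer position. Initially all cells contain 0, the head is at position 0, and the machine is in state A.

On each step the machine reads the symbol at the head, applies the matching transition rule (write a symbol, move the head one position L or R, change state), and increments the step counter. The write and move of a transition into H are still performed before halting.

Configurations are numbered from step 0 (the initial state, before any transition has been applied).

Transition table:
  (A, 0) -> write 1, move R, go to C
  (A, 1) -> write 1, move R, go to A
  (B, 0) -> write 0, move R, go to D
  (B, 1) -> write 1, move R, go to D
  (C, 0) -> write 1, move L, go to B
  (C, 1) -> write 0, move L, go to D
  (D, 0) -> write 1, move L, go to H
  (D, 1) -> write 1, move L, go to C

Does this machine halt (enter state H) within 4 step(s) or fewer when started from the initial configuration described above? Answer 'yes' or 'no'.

Answer: no

Derivation:
Step 1: in state A at pos 0, read 0 -> (A,0)->write 1,move R,goto C. Now: state=C, head=1, tape[-1..2]=0100 (head:   ^)
Step 2: in state C at pos 1, read 0 -> (C,0)->write 1,move L,goto B. Now: state=B, head=0, tape[-1..2]=0110 (head:  ^)
Step 3: in state B at pos 0, read 1 -> (B,1)->write 1,move R,goto D. Now: state=D, head=1, tape[-1..2]=0110 (head:   ^)
Step 4: in state D at pos 1, read 1 -> (D,1)->write 1,move L,goto C. Now: state=C, head=0, tape[-1..2]=0110 (head:  ^)
After 4 step(s): state = C (not H) -> not halted within 4 -> no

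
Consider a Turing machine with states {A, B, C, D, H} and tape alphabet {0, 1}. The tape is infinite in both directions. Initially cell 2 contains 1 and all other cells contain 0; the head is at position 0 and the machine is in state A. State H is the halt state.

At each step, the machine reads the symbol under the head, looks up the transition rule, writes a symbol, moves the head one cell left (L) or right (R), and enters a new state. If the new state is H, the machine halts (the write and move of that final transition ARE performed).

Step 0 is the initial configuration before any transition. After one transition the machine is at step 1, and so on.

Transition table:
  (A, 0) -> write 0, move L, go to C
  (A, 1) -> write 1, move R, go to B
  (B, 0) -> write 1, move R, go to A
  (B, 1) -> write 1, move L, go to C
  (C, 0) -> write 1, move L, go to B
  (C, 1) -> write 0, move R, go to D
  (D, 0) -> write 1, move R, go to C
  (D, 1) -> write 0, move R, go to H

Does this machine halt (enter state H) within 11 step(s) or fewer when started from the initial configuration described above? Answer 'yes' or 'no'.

Answer: no

Derivation:
Step 1: in state A at pos 0, read 0 -> (A,0)->write 0,move L,goto C. Now: state=C, head=-1, tape[-2..3]=000010 (head:  ^)
Step 2: in state C at pos -1, read 0 -> (C,0)->write 1,move L,goto B. Now: state=B, head=-2, tape[-3..3]=0010010 (head:  ^)
Step 3: in state B at pos -2, read 0 -> (B,0)->write 1,move R,goto A. Now: state=A, head=-1, tape[-3..3]=0110010 (head:   ^)
Step 4: in state A at pos -1, read 1 -> (A,1)->write 1,move R,goto B. Now: state=B, head=0, tape[-3..3]=0110010 (head:    ^)
Step 5: in state B at pos 0, read 0 -> (B,0)->write 1,move R,goto A. Now: state=A, head=1, tape[-3..3]=0111010 (head:     ^)
Step 6: in state A at pos 1, read 0 -> (A,0)->write 0,move L,goto C. Now: state=C, head=0, tape[-3..3]=0111010 (head:    ^)
Step 7: in state C at pos 0, read 1 -> (C,1)->write 0,move R,goto D. Now: state=D, head=1, tape[-3..3]=0110010 (head:     ^)
Step 8: in state D at pos 1, read 0 -> (D,0)->write 1,move R,goto C. Now: state=C, head=2, tape[-3..3]=0110110 (head:      ^)
Step 9: in state C at pos 2, read 1 -> (C,1)->write 0,move R,goto D. Now: state=D, head=3, tape[-3..4]=01101000 (head:       ^)
Step 10: in state D at pos 3, read 0 -> (D,0)->write 1,move R,goto C. Now: state=C, head=4, tape[-3..5]=011010100 (head:        ^)
Step 11: in state C at pos 4, read 0 -> (C,0)->write 1,move L,goto B. Now: state=B, head=3, tape[-3..5]=011010110 (head:       ^)
After 11 step(s): state = B (not H) -> not halted within 11 -> no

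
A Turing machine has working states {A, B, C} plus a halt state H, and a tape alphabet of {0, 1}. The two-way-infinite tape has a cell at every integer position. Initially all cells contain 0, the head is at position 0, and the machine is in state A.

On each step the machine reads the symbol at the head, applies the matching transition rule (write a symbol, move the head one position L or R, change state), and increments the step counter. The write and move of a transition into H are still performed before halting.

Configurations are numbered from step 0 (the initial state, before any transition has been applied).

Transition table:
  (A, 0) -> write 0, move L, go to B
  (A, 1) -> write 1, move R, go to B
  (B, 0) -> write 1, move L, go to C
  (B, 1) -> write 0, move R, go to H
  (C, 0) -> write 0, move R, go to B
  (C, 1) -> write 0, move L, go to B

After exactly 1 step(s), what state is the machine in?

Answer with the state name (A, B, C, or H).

Step 1: in state A at pos 0, read 0 -> (A,0)->write 0,move L,goto B. Now: state=B, head=-1, tape[-2..1]=0000 (head:  ^)

Answer: B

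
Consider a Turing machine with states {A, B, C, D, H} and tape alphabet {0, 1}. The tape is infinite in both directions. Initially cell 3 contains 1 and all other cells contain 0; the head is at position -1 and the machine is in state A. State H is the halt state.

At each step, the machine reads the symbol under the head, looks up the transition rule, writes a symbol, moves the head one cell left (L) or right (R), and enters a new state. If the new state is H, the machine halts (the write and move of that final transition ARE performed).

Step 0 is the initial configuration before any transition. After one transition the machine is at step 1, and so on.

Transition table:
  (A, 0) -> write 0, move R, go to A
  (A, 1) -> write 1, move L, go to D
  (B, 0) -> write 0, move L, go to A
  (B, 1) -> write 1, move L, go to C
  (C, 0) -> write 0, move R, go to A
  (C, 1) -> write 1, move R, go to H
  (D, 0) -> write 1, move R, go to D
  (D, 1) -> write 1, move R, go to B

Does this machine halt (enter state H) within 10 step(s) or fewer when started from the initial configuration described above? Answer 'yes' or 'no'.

Answer: no

Derivation:
Step 1: in state A at pos -1, read 0 -> (A,0)->write 0,move R,goto A. Now: state=A, head=0, tape[-2..4]=0000010 (head:   ^)
Step 2: in state A at pos 0, read 0 -> (A,0)->write 0,move R,goto A. Now: state=A, head=1, tape[-2..4]=0000010 (head:    ^)
Step 3: in state A at pos 1, read 0 -> (A,0)->write 0,move R,goto A. Now: state=A, head=2, tape[-2..4]=0000010 (head:     ^)
Step 4: in state A at pos 2, read 0 -> (A,0)->write 0,move R,goto A. Now: state=A, head=3, tape[-2..4]=0000010 (head:      ^)
Step 5: in state A at pos 3, read 1 -> (A,1)->write 1,move L,goto D. Now: state=D, head=2, tape[-2..4]=0000010 (head:     ^)
Step 6: in state D at pos 2, read 0 -> (D,0)->write 1,move R,goto D. Now: state=D, head=3, tape[-2..4]=0000110 (head:      ^)
Step 7: in state D at pos 3, read 1 -> (D,1)->write 1,move R,goto B. Now: state=B, head=4, tape[-2..5]=00001100 (head:       ^)
Step 8: in state B at pos 4, read 0 -> (B,0)->write 0,move L,goto A. Now: state=A, head=3, tape[-2..5]=00001100 (head:      ^)
Step 9: in state A at pos 3, read 1 -> (A,1)->write 1,move L,goto D. Now: state=D, head=2, tape[-2..5]=00001100 (head:     ^)
Step 10: in state D at pos 2, read 1 -> (D,1)->write 1,move R,goto B. Now: state=B, head=3, tape[-2..5]=00001100 (head:      ^)
After 10 step(s): state = B (not H) -> not halted within 10 -> no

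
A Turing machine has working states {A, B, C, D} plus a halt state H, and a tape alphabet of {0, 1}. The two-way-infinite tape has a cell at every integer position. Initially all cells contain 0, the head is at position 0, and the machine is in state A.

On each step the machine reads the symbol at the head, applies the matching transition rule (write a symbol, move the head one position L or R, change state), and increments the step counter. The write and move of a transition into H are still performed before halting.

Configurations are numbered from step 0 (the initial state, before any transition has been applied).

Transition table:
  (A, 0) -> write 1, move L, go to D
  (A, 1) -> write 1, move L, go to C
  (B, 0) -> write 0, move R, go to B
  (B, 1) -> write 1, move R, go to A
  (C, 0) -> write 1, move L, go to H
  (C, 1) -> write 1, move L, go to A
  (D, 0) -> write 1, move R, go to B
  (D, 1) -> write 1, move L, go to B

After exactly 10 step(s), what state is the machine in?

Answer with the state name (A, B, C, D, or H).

Answer: B

Derivation:
Step 1: in state A at pos 0, read 0 -> (A,0)->write 1,move L,goto D. Now: state=D, head=-1, tape[-2..1]=0010 (head:  ^)
Step 2: in state D at pos -1, read 0 -> (D,0)->write 1,move R,goto B. Now: state=B, head=0, tape[-2..1]=0110 (head:   ^)
Step 3: in state B at pos 0, read 1 -> (B,1)->write 1,move R,goto A. Now: state=A, head=1, tape[-2..2]=01100 (head:    ^)
Step 4: in state A at pos 1, read 0 -> (A,0)->write 1,move L,goto D. Now: state=D, head=0, tape[-2..2]=01110 (head:   ^)
Step 5: in state D at pos 0, read 1 -> (D,1)->write 1,move L,goto B. Now: state=B, head=-1, tape[-2..2]=01110 (head:  ^)
Step 6: in state B at pos -1, read 1 -> (B,1)->write 1,move R,goto A. Now: state=A, head=0, tape[-2..2]=01110 (head:   ^)
Step 7: in state A at pos 0, read 1 -> (A,1)->write 1,move L,goto C. Now: state=C, head=-1, tape[-2..2]=01110 (head:  ^)
Step 8: in state C at pos -1, read 1 -> (C,1)->write 1,move L,goto A. Now: state=A, head=-2, tape[-3..2]=001110 (head:  ^)
Step 9: in state A at pos -2, read 0 -> (A,0)->write 1,move L,goto D. Now: state=D, head=-3, tape[-4..2]=0011110 (head:  ^)
Step 10: in state D at pos -3, read 0 -> (D,0)->write 1,move R,goto B. Now: state=B, head=-2, tape[-4..2]=0111110 (head:   ^)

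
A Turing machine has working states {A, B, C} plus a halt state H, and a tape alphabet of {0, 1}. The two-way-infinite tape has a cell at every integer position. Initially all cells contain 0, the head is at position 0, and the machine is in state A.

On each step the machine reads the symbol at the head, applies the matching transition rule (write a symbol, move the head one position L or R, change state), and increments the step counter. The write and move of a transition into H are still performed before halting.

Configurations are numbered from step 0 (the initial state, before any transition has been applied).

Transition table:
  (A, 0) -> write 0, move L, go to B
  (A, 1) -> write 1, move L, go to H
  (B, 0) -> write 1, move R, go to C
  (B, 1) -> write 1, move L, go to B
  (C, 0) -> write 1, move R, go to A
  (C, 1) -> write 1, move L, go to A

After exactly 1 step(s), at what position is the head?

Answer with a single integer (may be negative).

Step 1: in state A at pos 0, read 0 -> (A,0)->write 0,move L,goto B. Now: state=B, head=-1, tape[-2..1]=0000 (head:  ^)

Answer: -1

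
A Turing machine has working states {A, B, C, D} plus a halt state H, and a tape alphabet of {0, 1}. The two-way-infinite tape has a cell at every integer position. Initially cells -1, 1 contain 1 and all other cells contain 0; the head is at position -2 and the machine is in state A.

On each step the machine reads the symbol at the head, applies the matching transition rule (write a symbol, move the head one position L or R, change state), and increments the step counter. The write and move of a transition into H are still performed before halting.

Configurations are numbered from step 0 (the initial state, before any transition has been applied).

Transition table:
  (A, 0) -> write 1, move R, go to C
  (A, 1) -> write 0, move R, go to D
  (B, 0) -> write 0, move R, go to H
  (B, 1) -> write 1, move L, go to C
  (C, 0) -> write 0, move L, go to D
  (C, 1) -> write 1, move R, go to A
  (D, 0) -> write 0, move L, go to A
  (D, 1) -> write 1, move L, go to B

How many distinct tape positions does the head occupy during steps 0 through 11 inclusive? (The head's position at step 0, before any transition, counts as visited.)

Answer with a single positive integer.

Step 1: in state A at pos -2, read 0 -> (A,0)->write 1,move R,goto C. Now: state=C, head=-1, tape[-3..2]=011010 (head:   ^)
Step 2: in state C at pos -1, read 1 -> (C,1)->write 1,move R,goto A. Now: state=A, head=0, tape[-3..2]=011010 (head:    ^)
Step 3: in state A at pos 0, read 0 -> (A,0)->write 1,move R,goto C. Now: state=C, head=1, tape[-3..2]=011110 (head:     ^)
Step 4: in state C at pos 1, read 1 -> (C,1)->write 1,move R,goto A. Now: state=A, head=2, tape[-3..3]=0111100 (head:      ^)
Step 5: in state A at pos 2, read 0 -> (A,0)->write 1,move R,goto C. Now: state=C, head=3, tape[-3..4]=01111100 (head:       ^)
Step 6: in state C at pos 3, read 0 -> (C,0)->write 0,move L,goto D. Now: state=D, head=2, tape[-3..4]=01111100 (head:      ^)
Step 7: in state D at pos 2, read 1 -> (D,1)->write 1,move L,goto B. Now: state=B, head=1, tape[-3..4]=01111100 (head:     ^)
Step 8: in state B at pos 1, read 1 -> (B,1)->write 1,move L,goto C. Now: state=C, head=0, tape[-3..4]=01111100 (head:    ^)
Step 9: in state C at pos 0, read 1 -> (C,1)->write 1,move R,goto A. Now: state=A, head=1, tape[-3..4]=01111100 (head:     ^)
Step 10: in state A at pos 1, read 1 -> (A,1)->write 0,move R,goto D. Now: state=D, head=2, tape[-3..4]=01110100 (head:      ^)
Step 11: in state D at pos 2, read 1 -> (D,1)->write 1,move L,goto B. Now: state=B, head=1, tape[-3..4]=01110100 (head:     ^)
Head positions at steps 0..11: starting at -2, distinct positions visited = {-2, -1, 0, 1, 2, 3} -> 6 position(s)

Answer: 6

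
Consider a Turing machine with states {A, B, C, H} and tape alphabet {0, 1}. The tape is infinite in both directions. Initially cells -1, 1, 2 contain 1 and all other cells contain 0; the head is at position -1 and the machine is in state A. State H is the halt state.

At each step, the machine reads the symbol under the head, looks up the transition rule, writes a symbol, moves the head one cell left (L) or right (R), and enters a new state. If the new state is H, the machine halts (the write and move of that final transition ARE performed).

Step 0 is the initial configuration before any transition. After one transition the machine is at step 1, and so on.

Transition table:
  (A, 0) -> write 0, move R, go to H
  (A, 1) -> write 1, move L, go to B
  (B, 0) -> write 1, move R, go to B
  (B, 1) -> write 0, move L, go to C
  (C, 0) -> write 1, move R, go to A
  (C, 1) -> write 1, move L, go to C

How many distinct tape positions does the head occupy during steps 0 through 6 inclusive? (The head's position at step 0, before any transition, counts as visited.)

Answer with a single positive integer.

Step 1: in state A at pos -1, read 1 -> (A,1)->write 1,move L,goto B. Now: state=B, head=-2, tape[-3..3]=0010110 (head:  ^)
Step 2: in state B at pos -2, read 0 -> (B,0)->write 1,move R,goto B. Now: state=B, head=-1, tape[-3..3]=0110110 (head:   ^)
Step 3: in state B at pos -1, read 1 -> (B,1)->write 0,move L,goto C. Now: state=C, head=-2, tape[-3..3]=0100110 (head:  ^)
Step 4: in state C at pos -2, read 1 -> (C,1)->write 1,move L,goto C. Now: state=C, head=-3, tape[-4..3]=00100110 (head:  ^)
Step 5: in state C at pos -3, read 0 -> (C,0)->write 1,move R,goto A. Now: state=A, head=-2, tape[-4..3]=01100110 (head:   ^)
Step 6: in state A at pos -2, read 1 -> (A,1)->write 1,move L,goto B. Now: state=B, head=-3, tape[-4..3]=01100110 (head:  ^)
Head positions at steps 0..6: starting at -1, distinct positions visited = {-3, -2, -1} -> 3 position(s)

Answer: 3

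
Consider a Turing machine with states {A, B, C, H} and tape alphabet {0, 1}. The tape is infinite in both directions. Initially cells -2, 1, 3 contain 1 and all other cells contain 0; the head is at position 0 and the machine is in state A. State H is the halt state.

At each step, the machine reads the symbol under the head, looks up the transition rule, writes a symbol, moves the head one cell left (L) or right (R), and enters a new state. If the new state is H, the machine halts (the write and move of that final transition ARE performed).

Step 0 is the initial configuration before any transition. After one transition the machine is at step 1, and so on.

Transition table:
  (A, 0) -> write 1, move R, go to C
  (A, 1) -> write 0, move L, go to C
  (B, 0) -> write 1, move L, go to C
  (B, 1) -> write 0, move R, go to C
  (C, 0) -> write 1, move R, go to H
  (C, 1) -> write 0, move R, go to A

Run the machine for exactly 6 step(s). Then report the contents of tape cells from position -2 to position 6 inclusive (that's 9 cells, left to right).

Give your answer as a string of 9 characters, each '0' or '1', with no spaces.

Answer: 101010110

Derivation:
Step 1: in state A at pos 0, read 0 -> (A,0)->write 1,move R,goto C. Now: state=C, head=1, tape[-3..4]=01011010 (head:     ^)
Step 2: in state C at pos 1, read 1 -> (C,1)->write 0,move R,goto A. Now: state=A, head=2, tape[-3..4]=01010010 (head:      ^)
Step 3: in state A at pos 2, read 0 -> (A,0)->write 1,move R,goto C. Now: state=C, head=3, tape[-3..4]=01010110 (head:       ^)
Step 4: in state C at pos 3, read 1 -> (C,1)->write 0,move R,goto A. Now: state=A, head=4, tape[-3..5]=010101000 (head:        ^)
Step 5: in state A at pos 4, read 0 -> (A,0)->write 1,move R,goto C. Now: state=C, head=5, tape[-3..6]=0101010100 (head:         ^)
Step 6: in state C at pos 5, read 0 -> (C,0)->write 1,move R,goto H. Now: state=H, head=6, tape[-3..7]=01010101100 (head:          ^)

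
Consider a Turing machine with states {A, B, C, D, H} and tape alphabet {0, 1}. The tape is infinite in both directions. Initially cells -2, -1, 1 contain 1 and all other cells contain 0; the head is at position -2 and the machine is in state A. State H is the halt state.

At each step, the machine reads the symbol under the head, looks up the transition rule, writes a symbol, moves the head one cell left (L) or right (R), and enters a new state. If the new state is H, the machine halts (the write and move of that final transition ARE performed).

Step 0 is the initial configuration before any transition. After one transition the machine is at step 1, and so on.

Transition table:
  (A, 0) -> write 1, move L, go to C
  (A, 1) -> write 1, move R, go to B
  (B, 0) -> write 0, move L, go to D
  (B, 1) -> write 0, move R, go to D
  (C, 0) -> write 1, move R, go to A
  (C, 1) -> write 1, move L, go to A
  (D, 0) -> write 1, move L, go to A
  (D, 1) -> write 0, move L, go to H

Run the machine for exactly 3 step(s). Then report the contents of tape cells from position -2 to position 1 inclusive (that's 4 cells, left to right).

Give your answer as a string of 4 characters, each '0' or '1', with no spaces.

Answer: 1011

Derivation:
Step 1: in state A at pos -2, read 1 -> (A,1)->write 1,move R,goto B. Now: state=B, head=-1, tape[-3..2]=011010 (head:   ^)
Step 2: in state B at pos -1, read 1 -> (B,1)->write 0,move R,goto D. Now: state=D, head=0, tape[-3..2]=010010 (head:    ^)
Step 3: in state D at pos 0, read 0 -> (D,0)->write 1,move L,goto A. Now: state=A, head=-1, tape[-3..2]=010110 (head:   ^)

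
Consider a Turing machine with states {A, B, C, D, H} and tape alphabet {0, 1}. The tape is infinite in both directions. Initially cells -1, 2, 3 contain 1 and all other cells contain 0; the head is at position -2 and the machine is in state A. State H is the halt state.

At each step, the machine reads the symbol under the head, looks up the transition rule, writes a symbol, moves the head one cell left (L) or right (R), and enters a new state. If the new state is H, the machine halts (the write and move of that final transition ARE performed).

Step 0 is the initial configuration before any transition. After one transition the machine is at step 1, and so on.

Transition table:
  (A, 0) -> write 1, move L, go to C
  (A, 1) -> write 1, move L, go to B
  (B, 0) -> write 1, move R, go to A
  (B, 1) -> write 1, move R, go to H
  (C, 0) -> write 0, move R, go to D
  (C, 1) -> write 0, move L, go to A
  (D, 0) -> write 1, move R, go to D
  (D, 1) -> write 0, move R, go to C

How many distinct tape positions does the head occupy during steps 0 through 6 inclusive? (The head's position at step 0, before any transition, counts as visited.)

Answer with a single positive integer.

Answer: 3

Derivation:
Step 1: in state A at pos -2, read 0 -> (A,0)->write 1,move L,goto C. Now: state=C, head=-3, tape[-4..4]=001100110 (head:  ^)
Step 2: in state C at pos -3, read 0 -> (C,0)->write 0,move R,goto D. Now: state=D, head=-2, tape[-4..4]=001100110 (head:   ^)
Step 3: in state D at pos -2, read 1 -> (D,1)->write 0,move R,goto C. Now: state=C, head=-1, tape[-4..4]=000100110 (head:    ^)
Step 4: in state C at pos -1, read 1 -> (C,1)->write 0,move L,goto A. Now: state=A, head=-2, tape[-4..4]=000000110 (head:   ^)
Step 5: in state A at pos -2, read 0 -> (A,0)->write 1,move L,goto C. Now: state=C, head=-3, tape[-4..4]=001000110 (head:  ^)
Step 6: in state C at pos -3, read 0 -> (C,0)->write 0,move R,goto D. Now: state=D, head=-2, tape[-4..4]=001000110 (head:   ^)
Head positions at steps 0..6: starting at -2, distinct positions visited = {-3, -2, -1} -> 3 position(s)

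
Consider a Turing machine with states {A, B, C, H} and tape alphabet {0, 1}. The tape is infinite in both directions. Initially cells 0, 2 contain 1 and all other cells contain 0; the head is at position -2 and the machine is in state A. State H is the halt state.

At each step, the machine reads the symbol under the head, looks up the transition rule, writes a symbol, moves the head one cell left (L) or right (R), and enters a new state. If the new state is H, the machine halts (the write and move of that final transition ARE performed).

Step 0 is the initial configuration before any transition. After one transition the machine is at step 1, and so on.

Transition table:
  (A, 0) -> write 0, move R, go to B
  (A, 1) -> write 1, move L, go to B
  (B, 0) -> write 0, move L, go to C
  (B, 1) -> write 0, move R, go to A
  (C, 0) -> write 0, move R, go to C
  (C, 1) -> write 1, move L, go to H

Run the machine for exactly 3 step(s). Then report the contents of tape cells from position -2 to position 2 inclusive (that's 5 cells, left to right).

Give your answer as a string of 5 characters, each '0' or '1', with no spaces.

Step 1: in state A at pos -2, read 0 -> (A,0)->write 0,move R,goto B. Now: state=B, head=-1, tape[-3..3]=0001010 (head:   ^)
Step 2: in state B at pos -1, read 0 -> (B,0)->write 0,move L,goto C. Now: state=C, head=-2, tape[-3..3]=0001010 (head:  ^)
Step 3: in state C at pos -2, read 0 -> (C,0)->write 0,move R,goto C. Now: state=C, head=-1, tape[-3..3]=0001010 (head:   ^)

Answer: 00101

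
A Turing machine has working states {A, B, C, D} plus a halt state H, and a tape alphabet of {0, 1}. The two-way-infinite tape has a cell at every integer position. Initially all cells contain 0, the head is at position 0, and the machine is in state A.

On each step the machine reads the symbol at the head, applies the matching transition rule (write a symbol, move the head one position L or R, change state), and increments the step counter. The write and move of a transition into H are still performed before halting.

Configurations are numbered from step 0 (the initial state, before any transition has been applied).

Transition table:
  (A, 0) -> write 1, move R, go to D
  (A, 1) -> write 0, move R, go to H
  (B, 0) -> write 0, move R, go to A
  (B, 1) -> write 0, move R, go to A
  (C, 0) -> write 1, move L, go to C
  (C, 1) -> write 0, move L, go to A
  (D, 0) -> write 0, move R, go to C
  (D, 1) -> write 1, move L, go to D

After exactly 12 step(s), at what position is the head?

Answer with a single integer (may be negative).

Answer: 2

Derivation:
Step 1: in state A at pos 0, read 0 -> (A,0)->write 1,move R,goto D. Now: state=D, head=1, tape[-1..2]=0100 (head:   ^)
Step 2: in state D at pos 1, read 0 -> (D,0)->write 0,move R,goto C. Now: state=C, head=2, tape[-1..3]=01000 (head:    ^)
Step 3: in state C at pos 2, read 0 -> (C,0)->write 1,move L,goto C. Now: state=C, head=1, tape[-1..3]=01010 (head:   ^)
Step 4: in state C at pos 1, read 0 -> (C,0)->write 1,move L,goto C. Now: state=C, head=0, tape[-1..3]=01110 (head:  ^)
Step 5: in state C at pos 0, read 1 -> (C,1)->write 0,move L,goto A. Now: state=A, head=-1, tape[-2..3]=000110 (head:  ^)
Step 6: in state A at pos -1, read 0 -> (A,0)->write 1,move R,goto D. Now: state=D, head=0, tape[-2..3]=010110 (head:   ^)
Step 7: in state D at pos 0, read 0 -> (D,0)->write 0,move R,goto C. Now: state=C, head=1, tape[-2..3]=010110 (head:    ^)
Step 8: in state C at pos 1, read 1 -> (C,1)->write 0,move L,goto A. Now: state=A, head=0, tape[-2..3]=010010 (head:   ^)
Step 9: in state A at pos 0, read 0 -> (A,0)->write 1,move R,goto D. Now: state=D, head=1, tape[-2..3]=011010 (head:    ^)
Step 10: in state D at pos 1, read 0 -> (D,0)->write 0,move R,goto C. Now: state=C, head=2, tape[-2..3]=011010 (head:     ^)
Step 11: in state C at pos 2, read 1 -> (C,1)->write 0,move L,goto A. Now: state=A, head=1, tape[-2..3]=011000 (head:    ^)
Step 12: in state A at pos 1, read 0 -> (A,0)->write 1,move R,goto D. Now: state=D, head=2, tape[-2..3]=011100 (head:     ^)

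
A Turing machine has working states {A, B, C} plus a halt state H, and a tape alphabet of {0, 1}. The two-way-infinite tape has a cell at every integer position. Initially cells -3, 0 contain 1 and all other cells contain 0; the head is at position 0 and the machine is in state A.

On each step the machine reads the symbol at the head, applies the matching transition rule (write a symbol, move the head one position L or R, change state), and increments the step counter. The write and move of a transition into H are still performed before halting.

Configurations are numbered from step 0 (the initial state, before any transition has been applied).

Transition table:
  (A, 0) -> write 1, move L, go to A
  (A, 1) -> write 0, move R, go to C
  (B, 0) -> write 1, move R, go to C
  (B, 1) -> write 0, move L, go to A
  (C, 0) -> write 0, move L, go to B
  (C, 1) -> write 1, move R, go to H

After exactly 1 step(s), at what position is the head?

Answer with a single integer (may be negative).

Step 1: in state A at pos 0, read 1 -> (A,1)->write 0,move R,goto C. Now: state=C, head=1, tape[-4..2]=0100000 (head:      ^)

Answer: 1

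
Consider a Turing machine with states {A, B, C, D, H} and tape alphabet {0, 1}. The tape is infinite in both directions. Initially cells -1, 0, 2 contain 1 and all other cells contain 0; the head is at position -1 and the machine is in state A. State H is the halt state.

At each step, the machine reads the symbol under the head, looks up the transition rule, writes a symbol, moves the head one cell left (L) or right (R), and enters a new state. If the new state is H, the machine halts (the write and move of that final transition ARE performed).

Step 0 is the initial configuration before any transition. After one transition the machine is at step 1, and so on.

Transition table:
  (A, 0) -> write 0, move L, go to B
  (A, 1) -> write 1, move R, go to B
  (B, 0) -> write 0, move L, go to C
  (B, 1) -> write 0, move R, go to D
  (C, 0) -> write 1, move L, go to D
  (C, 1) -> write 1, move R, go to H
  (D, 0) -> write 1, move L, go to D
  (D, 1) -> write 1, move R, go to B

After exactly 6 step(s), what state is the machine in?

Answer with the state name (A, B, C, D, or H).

Step 1: in state A at pos -1, read 1 -> (A,1)->write 1,move R,goto B. Now: state=B, head=0, tape[-2..3]=011010 (head:   ^)
Step 2: in state B at pos 0, read 1 -> (B,1)->write 0,move R,goto D. Now: state=D, head=1, tape[-2..3]=010010 (head:    ^)
Step 3: in state D at pos 1, read 0 -> (D,0)->write 1,move L,goto D. Now: state=D, head=0, tape[-2..3]=010110 (head:   ^)
Step 4: in state D at pos 0, read 0 -> (D,0)->write 1,move L,goto D. Now: state=D, head=-1, tape[-2..3]=011110 (head:  ^)
Step 5: in state D at pos -1, read 1 -> (D,1)->write 1,move R,goto B. Now: state=B, head=0, tape[-2..3]=011110 (head:   ^)
Step 6: in state B at pos 0, read 1 -> (B,1)->write 0,move R,goto D. Now: state=D, head=1, tape[-2..3]=010110 (head:    ^)

Answer: D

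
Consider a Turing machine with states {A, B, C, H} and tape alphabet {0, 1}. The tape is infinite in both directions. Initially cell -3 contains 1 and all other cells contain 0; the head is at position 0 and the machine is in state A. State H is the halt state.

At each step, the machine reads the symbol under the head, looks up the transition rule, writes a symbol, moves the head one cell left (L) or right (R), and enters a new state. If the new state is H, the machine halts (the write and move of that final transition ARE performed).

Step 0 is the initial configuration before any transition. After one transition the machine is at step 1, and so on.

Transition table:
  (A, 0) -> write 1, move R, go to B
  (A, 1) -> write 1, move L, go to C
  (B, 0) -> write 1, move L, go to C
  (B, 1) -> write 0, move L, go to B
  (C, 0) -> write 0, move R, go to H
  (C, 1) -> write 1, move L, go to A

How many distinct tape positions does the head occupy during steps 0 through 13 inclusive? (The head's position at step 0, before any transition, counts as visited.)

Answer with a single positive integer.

Step 1: in state A at pos 0, read 0 -> (A,0)->write 1,move R,goto B. Now: state=B, head=1, tape[-4..2]=0100100 (head:      ^)
Step 2: in state B at pos 1, read 0 -> (B,0)->write 1,move L,goto C. Now: state=C, head=0, tape[-4..2]=0100110 (head:     ^)
Step 3: in state C at pos 0, read 1 -> (C,1)->write 1,move L,goto A. Now: state=A, head=-1, tape[-4..2]=0100110 (head:    ^)
Step 4: in state A at pos -1, read 0 -> (A,0)->write 1,move R,goto B. Now: state=B, head=0, tape[-4..2]=0101110 (head:     ^)
Step 5: in state B at pos 0, read 1 -> (B,1)->write 0,move L,goto B. Now: state=B, head=-1, tape[-4..2]=0101010 (head:    ^)
Step 6: in state B at pos -1, read 1 -> (B,1)->write 0,move L,goto B. Now: state=B, head=-2, tape[-4..2]=0100010 (head:   ^)
Step 7: in state B at pos -2, read 0 -> (B,0)->write 1,move L,goto C. Now: state=C, head=-3, tape[-4..2]=0110010 (head:  ^)
Step 8: in state C at pos -3, read 1 -> (C,1)->write 1,move L,goto A. Now: state=A, head=-4, tape[-5..2]=00110010 (head:  ^)
Step 9: in state A at pos -4, read 0 -> (A,0)->write 1,move R,goto B. Now: state=B, head=-3, tape[-5..2]=01110010 (head:   ^)
Step 10: in state B at pos -3, read 1 -> (B,1)->write 0,move L,goto B. Now: state=B, head=-4, tape[-5..2]=01010010 (head:  ^)
Step 11: in state B at pos -4, read 1 -> (B,1)->write 0,move L,goto B. Now: state=B, head=-5, tape[-6..2]=000010010 (head:  ^)
Step 12: in state B at pos -5, read 0 -> (B,0)->write 1,move L,goto C. Now: state=C, head=-6, tape[-7..2]=0010010010 (head:  ^)
Step 13: in state C at pos -6, read 0 -> (C,0)->write 0,move R,goto H. Now: state=H, head=-5, tape[-7..2]=0010010010 (head:   ^)
Head positions at steps 0..13: starting at 0, distinct positions visited = {-6, -5, -4, -3, -2, -1, 0, 1} -> 8 position(s)

Answer: 8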